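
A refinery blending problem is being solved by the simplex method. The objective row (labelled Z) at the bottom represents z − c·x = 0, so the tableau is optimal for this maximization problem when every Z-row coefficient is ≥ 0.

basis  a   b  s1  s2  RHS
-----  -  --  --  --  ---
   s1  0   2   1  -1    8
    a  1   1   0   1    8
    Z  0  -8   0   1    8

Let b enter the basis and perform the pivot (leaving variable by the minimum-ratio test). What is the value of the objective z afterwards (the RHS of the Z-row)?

Ratio test on column b — row 1: 8/2 = 4; row 2: 8/1 = 8. Minimum is 4 at row 1 (s1 leaves); pivot element 2.
Pivot on row 1; the Z-row RHS becomes 8 − (-8)·4 = 40.

40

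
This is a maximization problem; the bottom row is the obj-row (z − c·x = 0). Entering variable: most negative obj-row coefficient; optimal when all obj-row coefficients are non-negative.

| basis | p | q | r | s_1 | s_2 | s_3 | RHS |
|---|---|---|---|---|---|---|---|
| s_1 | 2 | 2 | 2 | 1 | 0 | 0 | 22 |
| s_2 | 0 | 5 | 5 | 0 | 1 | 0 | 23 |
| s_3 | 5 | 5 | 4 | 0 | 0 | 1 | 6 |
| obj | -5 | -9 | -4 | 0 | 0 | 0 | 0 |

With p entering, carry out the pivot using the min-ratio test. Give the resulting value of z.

6

Ratio test on column p — row 1: 22/2 = 11; row 2: entry 0 ≤ 0; row 3: 6/5 = 6/5. Minimum is 6/5 at row 3 (s_3 leaves); pivot element 5.
Pivot on row 3; the obj-row RHS becomes 0 − (-5)·(6/5) = 6.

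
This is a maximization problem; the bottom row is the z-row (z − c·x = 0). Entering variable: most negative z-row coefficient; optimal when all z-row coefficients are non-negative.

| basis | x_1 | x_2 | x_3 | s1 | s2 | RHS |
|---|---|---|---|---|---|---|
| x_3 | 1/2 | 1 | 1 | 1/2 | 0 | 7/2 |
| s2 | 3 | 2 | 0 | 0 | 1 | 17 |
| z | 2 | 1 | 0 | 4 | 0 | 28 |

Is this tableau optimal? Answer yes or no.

yes

Every z-row coefficient is ≥ 0, so the tableau is optimal.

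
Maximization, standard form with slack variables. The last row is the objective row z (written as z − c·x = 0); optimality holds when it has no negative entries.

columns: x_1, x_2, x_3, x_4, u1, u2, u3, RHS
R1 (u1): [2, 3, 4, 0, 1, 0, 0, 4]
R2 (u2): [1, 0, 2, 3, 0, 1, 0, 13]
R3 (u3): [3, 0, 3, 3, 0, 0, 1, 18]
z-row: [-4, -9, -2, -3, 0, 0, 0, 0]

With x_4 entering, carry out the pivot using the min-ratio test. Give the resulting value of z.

Ratio test on column x_4 — row 1: entry 0 ≤ 0; row 2: 13/3 = 13/3; row 3: 18/3 = 6. Minimum is 13/3 at row 2 (u2 leaves); pivot element 3.
Pivot on row 2; the z-row RHS becomes 0 − (-3)·(13/3) = 13.

13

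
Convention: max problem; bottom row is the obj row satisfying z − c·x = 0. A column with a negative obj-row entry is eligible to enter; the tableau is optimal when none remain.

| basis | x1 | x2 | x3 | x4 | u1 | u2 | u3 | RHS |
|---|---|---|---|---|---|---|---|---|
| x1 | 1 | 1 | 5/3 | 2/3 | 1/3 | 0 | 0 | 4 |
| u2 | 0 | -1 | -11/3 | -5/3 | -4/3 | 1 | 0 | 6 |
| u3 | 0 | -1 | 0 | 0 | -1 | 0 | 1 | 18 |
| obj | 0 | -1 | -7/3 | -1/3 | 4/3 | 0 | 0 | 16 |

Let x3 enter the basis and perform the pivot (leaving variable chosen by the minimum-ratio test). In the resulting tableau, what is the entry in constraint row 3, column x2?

-1

Ratio test on column x3 — row 1: 4/(5/3) = 12/5; row 2: entry -11/3 ≤ 0; row 3: entry 0 ≤ 0. Minimum is 12/5 at row 1 (x1 leaves); pivot element 5/3.
Divide row 1 by 5/3; eliminate column x3 from the other rows.
Row 3 update in column x2: -1 − 0·(3/5) = -1.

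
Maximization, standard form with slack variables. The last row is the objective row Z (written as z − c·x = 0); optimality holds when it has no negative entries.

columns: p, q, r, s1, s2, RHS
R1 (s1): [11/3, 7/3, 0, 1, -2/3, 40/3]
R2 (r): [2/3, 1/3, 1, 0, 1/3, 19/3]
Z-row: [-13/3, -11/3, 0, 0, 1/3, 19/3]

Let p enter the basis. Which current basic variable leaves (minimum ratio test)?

s1

Column p entries and ratios — s1: (40/3)/(11/3) = 40/11; r: (19/3)/(2/3) = 19/2.
Smallest ratio is 40/11 in the row of s1, so s1 leaves.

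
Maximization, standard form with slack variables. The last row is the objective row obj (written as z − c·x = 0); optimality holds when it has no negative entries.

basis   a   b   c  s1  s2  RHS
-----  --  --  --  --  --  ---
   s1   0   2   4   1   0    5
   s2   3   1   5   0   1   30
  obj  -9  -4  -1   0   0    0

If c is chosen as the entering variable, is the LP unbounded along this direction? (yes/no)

no

Column c has positive entries in row(s) 1, 2, so the ratio test bounds it — not unbounded.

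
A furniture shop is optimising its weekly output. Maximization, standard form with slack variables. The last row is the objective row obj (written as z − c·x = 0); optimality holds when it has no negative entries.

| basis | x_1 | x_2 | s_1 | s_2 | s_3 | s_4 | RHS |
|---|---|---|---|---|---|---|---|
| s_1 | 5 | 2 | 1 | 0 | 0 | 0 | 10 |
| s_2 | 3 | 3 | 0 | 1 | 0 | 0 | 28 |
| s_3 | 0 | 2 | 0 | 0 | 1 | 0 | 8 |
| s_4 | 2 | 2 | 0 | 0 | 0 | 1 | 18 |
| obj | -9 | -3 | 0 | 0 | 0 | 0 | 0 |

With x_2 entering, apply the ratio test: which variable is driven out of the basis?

Column x_2 entries and ratios — s_1: 10/2 = 5; s_2: 28/3 = 28/3; s_3: 8/2 = 4; s_4: 18/2 = 9.
Smallest ratio is 4 in the row of s_3, so s_3 leaves.

s_3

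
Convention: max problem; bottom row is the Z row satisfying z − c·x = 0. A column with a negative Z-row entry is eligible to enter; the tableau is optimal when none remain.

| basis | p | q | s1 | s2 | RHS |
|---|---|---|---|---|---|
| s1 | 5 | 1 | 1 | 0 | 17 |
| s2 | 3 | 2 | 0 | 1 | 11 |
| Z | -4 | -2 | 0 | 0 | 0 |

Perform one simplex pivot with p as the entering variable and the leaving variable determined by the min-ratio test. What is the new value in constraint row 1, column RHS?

17/5

Ratio test on column p — row 1: 17/5 = 17/5; row 2: 11/3 = 11/3. Minimum is 17/5 at row 1 (s1 leaves); pivot element 5.
Divide row 1 by 5; eliminate column p from the other rows.
In the new row 1, the RHS entry is the old entry divided by the pivot: 17/5 = 17/5.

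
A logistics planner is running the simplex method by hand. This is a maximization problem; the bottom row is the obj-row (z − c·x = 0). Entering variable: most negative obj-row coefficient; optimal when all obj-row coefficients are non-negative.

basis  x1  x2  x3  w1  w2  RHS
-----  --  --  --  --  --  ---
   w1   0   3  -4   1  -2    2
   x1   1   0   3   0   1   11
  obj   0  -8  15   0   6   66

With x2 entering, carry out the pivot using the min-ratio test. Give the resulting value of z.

214/3

Ratio test on column x2 — row 1: 2/3 = 2/3; row 2: entry 0 ≤ 0. Minimum is 2/3 at row 1 (w1 leaves); pivot element 3.
Pivot on row 1; the obj-row RHS becomes 66 − (-8)·(2/3) = 214/3.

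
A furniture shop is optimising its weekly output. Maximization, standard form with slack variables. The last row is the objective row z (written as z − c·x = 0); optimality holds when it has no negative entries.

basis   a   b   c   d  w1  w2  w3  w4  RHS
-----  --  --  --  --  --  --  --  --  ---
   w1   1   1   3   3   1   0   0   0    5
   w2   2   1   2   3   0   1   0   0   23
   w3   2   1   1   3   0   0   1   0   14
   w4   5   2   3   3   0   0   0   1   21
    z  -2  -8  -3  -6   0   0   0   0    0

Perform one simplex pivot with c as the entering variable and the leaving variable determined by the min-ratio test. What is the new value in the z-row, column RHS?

Ratio test on column c — row 1: 5/3 = 5/3; row 2: 23/2 = 23/2; row 3: 14/1 = 14; row 4: 21/3 = 7. Minimum is 5/3 at row 1 (w1 leaves); pivot element 3.
Divide row 1 by 3; eliminate column c from the other rows.
z-row update in column RHS: 0 − (-3)·(5/3) = 5.

5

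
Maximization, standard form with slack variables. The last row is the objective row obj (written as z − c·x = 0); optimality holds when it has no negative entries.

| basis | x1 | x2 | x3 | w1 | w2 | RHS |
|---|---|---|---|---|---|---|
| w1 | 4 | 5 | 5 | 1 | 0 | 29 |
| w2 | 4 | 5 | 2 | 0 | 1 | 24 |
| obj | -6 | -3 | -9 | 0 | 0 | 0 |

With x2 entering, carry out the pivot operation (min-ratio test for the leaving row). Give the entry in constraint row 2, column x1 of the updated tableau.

Ratio test on column x2 — row 1: 29/5 = 29/5; row 2: 24/5 = 24/5. Minimum is 24/5 at row 2 (w2 leaves); pivot element 5.
Divide row 2 by 5; eliminate column x2 from the other rows.
In the new row 2, the x1 entry is the old entry divided by the pivot: 4/5 = 4/5.

4/5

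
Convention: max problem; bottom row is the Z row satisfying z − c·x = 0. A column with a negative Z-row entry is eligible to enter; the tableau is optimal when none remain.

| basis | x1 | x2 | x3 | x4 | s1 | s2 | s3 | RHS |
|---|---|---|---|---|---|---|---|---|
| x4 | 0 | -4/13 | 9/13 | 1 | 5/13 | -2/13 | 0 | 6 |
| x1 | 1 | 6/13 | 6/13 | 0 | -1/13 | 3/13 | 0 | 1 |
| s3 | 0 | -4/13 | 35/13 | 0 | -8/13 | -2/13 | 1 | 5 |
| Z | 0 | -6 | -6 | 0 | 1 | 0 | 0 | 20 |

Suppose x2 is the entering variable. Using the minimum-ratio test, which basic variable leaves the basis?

Column x2 entries and ratios — x4: -4/13 ≤ 0, skip; x1: 1/(6/13) = 13/6; s3: -4/13 ≤ 0, skip.
Smallest ratio is 13/6 in the row of x1, so x1 leaves.

x1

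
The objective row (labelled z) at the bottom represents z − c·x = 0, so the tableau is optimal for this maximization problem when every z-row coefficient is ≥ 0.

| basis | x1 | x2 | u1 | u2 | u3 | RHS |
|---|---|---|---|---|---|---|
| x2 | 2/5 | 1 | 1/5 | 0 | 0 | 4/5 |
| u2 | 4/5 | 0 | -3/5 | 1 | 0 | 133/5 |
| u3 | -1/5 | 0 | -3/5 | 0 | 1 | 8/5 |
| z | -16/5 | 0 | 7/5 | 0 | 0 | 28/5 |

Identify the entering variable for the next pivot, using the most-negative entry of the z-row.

Negative z-row entries: x1: -16/5.
The most negative is -16/5 in column x1, so x1 enters.

x1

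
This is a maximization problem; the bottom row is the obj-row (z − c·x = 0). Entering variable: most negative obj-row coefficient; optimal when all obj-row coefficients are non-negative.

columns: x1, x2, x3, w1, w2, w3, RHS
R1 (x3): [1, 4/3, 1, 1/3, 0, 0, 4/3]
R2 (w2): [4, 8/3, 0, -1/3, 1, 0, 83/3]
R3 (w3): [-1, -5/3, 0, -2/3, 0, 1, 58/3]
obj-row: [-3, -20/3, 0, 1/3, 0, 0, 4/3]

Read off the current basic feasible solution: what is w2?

w2 is basic (row 2); its value is the RHS of that row, 83/3.

83/3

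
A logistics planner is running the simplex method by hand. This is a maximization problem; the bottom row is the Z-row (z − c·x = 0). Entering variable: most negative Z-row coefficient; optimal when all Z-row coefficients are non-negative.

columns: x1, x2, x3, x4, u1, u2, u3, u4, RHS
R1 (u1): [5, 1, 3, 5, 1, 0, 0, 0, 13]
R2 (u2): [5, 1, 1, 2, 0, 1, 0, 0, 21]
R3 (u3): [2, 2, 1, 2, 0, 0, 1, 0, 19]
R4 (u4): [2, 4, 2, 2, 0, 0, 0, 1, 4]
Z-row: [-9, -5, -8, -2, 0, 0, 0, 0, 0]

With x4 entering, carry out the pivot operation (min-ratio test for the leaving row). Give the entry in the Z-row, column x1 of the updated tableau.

-7

Ratio test on column x4 — row 1: 13/5 = 13/5; row 2: 21/2 = 21/2; row 3: 19/2 = 19/2; row 4: 4/2 = 2. Minimum is 2 at row 4 (u4 leaves); pivot element 2.
Divide row 4 by 2; eliminate column x4 from the other rows.
Z-row update in column x1: -9 − (-2)·1 = -7.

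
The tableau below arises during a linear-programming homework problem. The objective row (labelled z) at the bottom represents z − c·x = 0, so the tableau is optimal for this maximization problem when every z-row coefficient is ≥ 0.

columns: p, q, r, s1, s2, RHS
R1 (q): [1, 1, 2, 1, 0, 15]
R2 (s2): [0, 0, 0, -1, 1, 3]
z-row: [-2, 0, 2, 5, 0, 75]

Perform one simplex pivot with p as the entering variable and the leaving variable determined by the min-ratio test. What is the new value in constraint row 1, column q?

Ratio test on column p — row 1: 15/1 = 15; row 2: entry 0 ≤ 0. Minimum is 15 at row 1 (q leaves); pivot element 1.
Divide row 1 by 1; eliminate column p from the other rows.
In the new row 1, the q entry is the old entry divided by the pivot: 1/1 = 1.

1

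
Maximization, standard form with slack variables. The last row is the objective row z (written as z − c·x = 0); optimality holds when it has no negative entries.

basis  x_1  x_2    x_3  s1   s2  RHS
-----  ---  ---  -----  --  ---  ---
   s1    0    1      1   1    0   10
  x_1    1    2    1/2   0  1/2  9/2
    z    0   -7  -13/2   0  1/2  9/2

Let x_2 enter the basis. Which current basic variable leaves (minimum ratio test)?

Column x_2 entries and ratios — s1: 10/1 = 10; x_1: (9/2)/2 = 9/4.
Smallest ratio is 9/4 in the row of x_1, so x_1 leaves.

x_1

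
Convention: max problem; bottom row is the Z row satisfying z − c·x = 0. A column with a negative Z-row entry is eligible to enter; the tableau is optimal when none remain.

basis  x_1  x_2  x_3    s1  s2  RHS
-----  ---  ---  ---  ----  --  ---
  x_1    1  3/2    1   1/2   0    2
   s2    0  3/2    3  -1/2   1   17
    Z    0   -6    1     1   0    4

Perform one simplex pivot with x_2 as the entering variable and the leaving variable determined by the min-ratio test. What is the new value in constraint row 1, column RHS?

Ratio test on column x_2 — row 1: 2/(3/2) = 4/3; row 2: 17/(3/2) = 34/3. Minimum is 4/3 at row 1 (x_1 leaves); pivot element 3/2.
Divide row 1 by 3/2; eliminate column x_2 from the other rows.
In the new row 1, the RHS entry is the old entry divided by the pivot: 2/(3/2) = 4/3.

4/3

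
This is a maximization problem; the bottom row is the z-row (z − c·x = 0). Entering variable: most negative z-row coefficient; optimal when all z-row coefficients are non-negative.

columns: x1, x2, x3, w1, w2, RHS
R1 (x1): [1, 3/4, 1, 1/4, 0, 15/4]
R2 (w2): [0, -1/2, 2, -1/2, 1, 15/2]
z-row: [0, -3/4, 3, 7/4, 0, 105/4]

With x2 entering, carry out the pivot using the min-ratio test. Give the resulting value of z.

30

Ratio test on column x2 — row 1: (15/4)/(3/4) = 5; row 2: entry -1/2 ≤ 0. Minimum is 5 at row 1 (x1 leaves); pivot element 3/4.
Pivot on row 1; the z-row RHS becomes 105/4 − (-3/4)·5 = 30.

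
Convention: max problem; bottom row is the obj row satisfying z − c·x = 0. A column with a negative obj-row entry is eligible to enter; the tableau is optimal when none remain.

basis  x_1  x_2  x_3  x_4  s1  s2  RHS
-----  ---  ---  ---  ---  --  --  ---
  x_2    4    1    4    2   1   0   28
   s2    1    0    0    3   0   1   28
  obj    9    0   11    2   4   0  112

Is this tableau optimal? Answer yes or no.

Every obj-row coefficient is ≥ 0, so the tableau is optimal.

yes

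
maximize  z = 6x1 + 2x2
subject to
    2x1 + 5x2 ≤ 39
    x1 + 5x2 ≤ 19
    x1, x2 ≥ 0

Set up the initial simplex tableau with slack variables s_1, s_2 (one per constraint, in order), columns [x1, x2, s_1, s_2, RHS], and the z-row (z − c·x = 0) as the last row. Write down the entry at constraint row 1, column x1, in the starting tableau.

Constraint 1 has coefficient 2 on x1.

2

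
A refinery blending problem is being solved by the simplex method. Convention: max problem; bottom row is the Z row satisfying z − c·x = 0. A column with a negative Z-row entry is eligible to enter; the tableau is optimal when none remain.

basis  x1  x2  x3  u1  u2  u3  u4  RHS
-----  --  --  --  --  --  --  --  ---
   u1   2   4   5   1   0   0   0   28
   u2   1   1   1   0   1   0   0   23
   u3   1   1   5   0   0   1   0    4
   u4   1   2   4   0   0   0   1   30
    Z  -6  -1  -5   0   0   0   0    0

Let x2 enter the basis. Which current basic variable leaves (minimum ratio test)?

Column x2 entries and ratios — u1: 28/4 = 7; u2: 23/1 = 23; u3: 4/1 = 4; u4: 30/2 = 15.
Smallest ratio is 4 in the row of u3, so u3 leaves.

u3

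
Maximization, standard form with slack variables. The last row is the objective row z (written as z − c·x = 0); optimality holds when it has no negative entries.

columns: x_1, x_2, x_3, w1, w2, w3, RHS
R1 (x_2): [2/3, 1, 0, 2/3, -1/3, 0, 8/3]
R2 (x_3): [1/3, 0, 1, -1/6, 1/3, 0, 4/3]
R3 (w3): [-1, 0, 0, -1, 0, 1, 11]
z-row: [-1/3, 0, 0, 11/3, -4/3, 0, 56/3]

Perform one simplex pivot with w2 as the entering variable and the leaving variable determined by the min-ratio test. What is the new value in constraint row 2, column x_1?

Ratio test on column w2 — row 1: entry -1/3 ≤ 0; row 2: (4/3)/(1/3) = 4; row 3: entry 0 ≤ 0. Minimum is 4 at row 2 (x_3 leaves); pivot element 1/3.
Divide row 2 by 1/3; eliminate column w2 from the other rows.
In the new row 2, the x_1 entry is the old entry divided by the pivot: (1/3)/(1/3) = 1.

1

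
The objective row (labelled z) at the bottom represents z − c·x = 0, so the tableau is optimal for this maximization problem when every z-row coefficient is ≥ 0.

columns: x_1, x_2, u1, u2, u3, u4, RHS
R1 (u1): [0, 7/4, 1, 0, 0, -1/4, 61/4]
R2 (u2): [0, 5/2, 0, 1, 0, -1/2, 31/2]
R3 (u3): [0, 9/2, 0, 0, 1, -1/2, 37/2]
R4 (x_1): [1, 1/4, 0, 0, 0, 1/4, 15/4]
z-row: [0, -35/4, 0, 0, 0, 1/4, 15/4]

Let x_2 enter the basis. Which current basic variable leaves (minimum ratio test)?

u3

Column x_2 entries and ratios — u1: (61/4)/(7/4) = 61/7; u2: (31/2)/(5/2) = 31/5; u3: (37/2)/(9/2) = 37/9; x_1: (15/4)/(1/4) = 15.
Smallest ratio is 37/9 in the row of u3, so u3 leaves.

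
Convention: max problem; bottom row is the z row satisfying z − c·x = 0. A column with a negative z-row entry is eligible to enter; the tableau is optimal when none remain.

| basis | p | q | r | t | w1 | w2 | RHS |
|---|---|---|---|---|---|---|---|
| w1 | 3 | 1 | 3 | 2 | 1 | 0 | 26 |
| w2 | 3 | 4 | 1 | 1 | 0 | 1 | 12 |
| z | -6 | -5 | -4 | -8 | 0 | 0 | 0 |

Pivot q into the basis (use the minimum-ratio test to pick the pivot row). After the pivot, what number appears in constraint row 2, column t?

Ratio test on column q — row 1: 26/1 = 26; row 2: 12/4 = 3. Minimum is 3 at row 2 (w2 leaves); pivot element 4.
Divide row 2 by 4; eliminate column q from the other rows.
In the new row 2, the t entry is the old entry divided by the pivot: 1/4 = 1/4.

1/4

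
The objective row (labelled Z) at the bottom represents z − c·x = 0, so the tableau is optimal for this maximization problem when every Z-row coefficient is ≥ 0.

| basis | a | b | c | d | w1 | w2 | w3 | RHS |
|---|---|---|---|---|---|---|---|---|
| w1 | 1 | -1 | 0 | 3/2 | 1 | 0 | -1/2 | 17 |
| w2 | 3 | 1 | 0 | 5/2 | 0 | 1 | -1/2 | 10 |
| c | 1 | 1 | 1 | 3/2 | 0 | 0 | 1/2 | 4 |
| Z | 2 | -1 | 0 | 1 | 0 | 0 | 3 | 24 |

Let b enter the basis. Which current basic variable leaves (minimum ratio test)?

Column b entries and ratios — w1: -1 ≤ 0, skip; w2: 10/1 = 10; c: 4/1 = 4.
Smallest ratio is 4 in the row of c, so c leaves.

c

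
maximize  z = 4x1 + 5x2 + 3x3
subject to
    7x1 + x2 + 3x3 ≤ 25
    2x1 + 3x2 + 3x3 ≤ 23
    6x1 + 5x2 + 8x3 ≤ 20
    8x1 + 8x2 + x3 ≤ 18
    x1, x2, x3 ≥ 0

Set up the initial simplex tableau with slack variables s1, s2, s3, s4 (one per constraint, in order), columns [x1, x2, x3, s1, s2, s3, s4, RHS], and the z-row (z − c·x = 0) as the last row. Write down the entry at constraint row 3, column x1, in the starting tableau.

6

Constraint 3 has coefficient 6 on x1.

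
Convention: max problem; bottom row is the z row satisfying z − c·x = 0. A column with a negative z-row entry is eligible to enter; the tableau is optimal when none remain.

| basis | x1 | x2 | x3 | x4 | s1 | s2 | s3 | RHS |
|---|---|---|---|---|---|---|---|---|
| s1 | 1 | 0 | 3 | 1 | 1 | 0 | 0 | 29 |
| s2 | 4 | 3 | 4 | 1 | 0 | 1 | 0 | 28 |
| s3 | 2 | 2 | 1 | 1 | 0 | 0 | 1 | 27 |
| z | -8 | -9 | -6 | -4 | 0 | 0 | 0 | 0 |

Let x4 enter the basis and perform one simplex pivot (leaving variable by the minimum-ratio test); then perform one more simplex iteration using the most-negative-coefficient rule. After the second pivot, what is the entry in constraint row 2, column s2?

Ratio test on column x4 — row 1: 29/1 = 29; row 2: 28/1 = 28; row 3: 27/1 = 27. Minimum is 27 at row 3 (s3 leaves); pivot element 1.
Divide row 3 by 1; eliminate column x4 from the other rows.
Second iteration: most negative z-row entry is -2 in column x3, so x3 enters.
Ratio test on column x3 — row 1: 2/2 = 1; row 2: 1/3 = 1/3; row 3: 27/1 = 27. Minimum is 1/3 at row 2 (s2 leaves); pivot element 3.
Divide row 2 by 3; eliminate column x3 from the other rows.
After both pivots, the entry at constraint row 2, column s2 is 1/3.

1/3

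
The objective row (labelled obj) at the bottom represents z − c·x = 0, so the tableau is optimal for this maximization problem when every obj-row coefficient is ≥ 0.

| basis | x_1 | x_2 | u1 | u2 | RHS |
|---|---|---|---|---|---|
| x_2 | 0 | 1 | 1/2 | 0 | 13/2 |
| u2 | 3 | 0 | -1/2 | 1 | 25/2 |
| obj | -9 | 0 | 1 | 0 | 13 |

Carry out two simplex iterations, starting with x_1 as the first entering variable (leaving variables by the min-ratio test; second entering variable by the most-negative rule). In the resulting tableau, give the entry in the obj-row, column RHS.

Ratio test on column x_1 — row 1: entry 0 ≤ 0; row 2: (25/2)/3 = 25/6. Minimum is 25/6 at row 2 (u2 leaves); pivot element 3.
Divide row 2 by 3; eliminate column x_1 from the other rows.
Second iteration: most negative obj-row entry is -1/2 in column u1, so u1 enters.
Ratio test on column u1 — row 1: (13/2)/(1/2) = 13; row 2: entry -1/6 ≤ 0. Minimum is 13 at row 1 (x_2 leaves); pivot element 1/2.
Divide row 1 by 1/2; eliminate column u1 from the other rows.
After both pivots, the entry at the obj-row, column RHS is 57.

57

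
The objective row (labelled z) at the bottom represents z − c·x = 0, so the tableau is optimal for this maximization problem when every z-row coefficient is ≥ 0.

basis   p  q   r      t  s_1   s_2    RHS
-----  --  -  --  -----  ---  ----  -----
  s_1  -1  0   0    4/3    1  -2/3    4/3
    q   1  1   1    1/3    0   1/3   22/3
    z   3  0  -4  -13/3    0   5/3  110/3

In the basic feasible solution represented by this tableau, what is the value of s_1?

s_1 is basic (row 1); its value is the RHS of that row, 4/3.

4/3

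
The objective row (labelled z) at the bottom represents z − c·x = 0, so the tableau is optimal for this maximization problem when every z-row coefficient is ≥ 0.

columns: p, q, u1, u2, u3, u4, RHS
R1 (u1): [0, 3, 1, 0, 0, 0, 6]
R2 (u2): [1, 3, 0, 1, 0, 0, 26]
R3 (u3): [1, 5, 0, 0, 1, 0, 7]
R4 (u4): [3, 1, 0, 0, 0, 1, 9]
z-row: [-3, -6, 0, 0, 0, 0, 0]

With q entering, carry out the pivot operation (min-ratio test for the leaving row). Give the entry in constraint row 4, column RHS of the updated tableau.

38/5

Ratio test on column q — row 1: 6/3 = 2; row 2: 26/3 = 26/3; row 3: 7/5 = 7/5; row 4: 9/1 = 9. Minimum is 7/5 at row 3 (u3 leaves); pivot element 5.
Divide row 3 by 5; eliminate column q from the other rows.
Row 4 update in column RHS: 9 − 1·(7/5) = 38/5.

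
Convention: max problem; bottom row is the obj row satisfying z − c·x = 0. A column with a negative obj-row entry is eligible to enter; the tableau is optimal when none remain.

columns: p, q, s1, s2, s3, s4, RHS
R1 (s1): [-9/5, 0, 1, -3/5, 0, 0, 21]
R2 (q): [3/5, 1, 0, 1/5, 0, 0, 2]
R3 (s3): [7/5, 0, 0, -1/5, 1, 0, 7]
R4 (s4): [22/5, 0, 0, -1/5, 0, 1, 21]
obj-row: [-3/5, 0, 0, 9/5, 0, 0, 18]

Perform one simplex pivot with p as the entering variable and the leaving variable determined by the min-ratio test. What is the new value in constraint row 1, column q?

Ratio test on column p — row 1: entry -9/5 ≤ 0; row 2: 2/(3/5) = 10/3; row 3: 7/(7/5) = 5; row 4: 21/(22/5) = 105/22. Minimum is 10/3 at row 2 (q leaves); pivot element 3/5.
Divide row 2 by 3/5; eliminate column p from the other rows.
Row 1 update in column q: 0 − (-9/5)·(5/3) = 3.

3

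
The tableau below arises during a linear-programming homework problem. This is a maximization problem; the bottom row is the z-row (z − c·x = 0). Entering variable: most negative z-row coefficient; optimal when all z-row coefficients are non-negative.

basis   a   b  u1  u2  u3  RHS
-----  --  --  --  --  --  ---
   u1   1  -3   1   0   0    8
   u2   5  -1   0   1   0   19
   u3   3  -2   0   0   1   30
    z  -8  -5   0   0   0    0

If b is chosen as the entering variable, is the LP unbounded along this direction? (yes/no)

yes

Every constraint-row entry in column b is ≤ 0, so increasing b is unbounded.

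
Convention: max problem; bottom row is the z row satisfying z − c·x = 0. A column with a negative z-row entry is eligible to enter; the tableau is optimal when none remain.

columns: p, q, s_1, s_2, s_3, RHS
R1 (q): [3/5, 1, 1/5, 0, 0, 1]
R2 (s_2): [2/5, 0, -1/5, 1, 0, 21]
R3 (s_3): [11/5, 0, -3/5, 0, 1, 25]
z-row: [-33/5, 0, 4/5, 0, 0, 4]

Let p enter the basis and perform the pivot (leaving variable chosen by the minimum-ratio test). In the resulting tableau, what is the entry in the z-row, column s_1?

3

Ratio test on column p — row 1: 1/(3/5) = 5/3; row 2: 21/(2/5) = 105/2; row 3: 25/(11/5) = 125/11. Minimum is 5/3 at row 1 (q leaves); pivot element 3/5.
Divide row 1 by 3/5; eliminate column p from the other rows.
z-row update in column s_1: 4/5 − (-33/5)·(1/3) = 3.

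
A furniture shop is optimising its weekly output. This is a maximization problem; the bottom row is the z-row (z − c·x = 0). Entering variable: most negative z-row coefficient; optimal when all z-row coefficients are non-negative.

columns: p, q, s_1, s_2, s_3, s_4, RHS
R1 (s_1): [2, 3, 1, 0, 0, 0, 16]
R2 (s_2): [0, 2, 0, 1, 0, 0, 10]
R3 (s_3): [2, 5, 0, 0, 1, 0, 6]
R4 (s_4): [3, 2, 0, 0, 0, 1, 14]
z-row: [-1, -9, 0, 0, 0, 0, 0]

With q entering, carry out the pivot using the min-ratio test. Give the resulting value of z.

54/5

Ratio test on column q — row 1: 16/3 = 16/3; row 2: 10/2 = 5; row 3: 6/5 = 6/5; row 4: 14/2 = 7. Minimum is 6/5 at row 3 (s_3 leaves); pivot element 5.
Pivot on row 3; the z-row RHS becomes 0 − (-9)·(6/5) = 54/5.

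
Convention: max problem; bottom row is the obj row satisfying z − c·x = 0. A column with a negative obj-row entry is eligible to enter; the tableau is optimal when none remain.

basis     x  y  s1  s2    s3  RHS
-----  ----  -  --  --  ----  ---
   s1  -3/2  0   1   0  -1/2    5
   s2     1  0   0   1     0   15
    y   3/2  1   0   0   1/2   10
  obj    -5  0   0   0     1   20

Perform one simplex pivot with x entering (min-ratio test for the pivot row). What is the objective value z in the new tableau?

160/3

Ratio test on column x — row 1: entry -3/2 ≤ 0; row 2: 15/1 = 15; row 3: 10/(3/2) = 20/3. Minimum is 20/3 at row 3 (y leaves); pivot element 3/2.
Pivot on row 3; the obj-row RHS becomes 20 − (-5)·(20/3) = 160/3.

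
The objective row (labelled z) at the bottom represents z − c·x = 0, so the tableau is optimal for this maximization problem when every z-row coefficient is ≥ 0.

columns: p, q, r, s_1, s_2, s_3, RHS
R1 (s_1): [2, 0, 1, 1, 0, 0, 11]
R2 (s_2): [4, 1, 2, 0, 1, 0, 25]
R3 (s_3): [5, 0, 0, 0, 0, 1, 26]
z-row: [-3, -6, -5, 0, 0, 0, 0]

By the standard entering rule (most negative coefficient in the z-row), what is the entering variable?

Negative z-row entries: p: -3, q: -6, r: -5.
The most negative is -6 in column q, so q enters.

q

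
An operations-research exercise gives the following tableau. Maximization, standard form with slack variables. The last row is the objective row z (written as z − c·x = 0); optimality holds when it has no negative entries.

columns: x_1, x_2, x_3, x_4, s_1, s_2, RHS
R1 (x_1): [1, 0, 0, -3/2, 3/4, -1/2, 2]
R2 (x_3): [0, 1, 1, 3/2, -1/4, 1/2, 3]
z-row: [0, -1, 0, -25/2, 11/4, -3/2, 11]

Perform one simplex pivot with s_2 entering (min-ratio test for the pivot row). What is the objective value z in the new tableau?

Ratio test on column s_2 — row 1: entry -1/2 ≤ 0; row 2: 3/(1/2) = 6. Minimum is 6 at row 2 (x_3 leaves); pivot element 1/2.
Pivot on row 2; the z-row RHS becomes 11 − (-3/2)·6 = 20.

20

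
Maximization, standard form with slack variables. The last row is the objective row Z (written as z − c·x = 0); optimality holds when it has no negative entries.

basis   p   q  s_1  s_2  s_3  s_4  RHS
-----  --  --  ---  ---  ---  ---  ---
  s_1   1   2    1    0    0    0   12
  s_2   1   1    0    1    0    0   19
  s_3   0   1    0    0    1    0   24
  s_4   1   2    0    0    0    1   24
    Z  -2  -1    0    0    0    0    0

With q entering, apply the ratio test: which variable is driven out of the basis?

s_1

Column q entries and ratios — s_1: 12/2 = 6; s_2: 19/1 = 19; s_3: 24/1 = 24; s_4: 24/2 = 12.
Smallest ratio is 6 in the row of s_1, so s_1 leaves.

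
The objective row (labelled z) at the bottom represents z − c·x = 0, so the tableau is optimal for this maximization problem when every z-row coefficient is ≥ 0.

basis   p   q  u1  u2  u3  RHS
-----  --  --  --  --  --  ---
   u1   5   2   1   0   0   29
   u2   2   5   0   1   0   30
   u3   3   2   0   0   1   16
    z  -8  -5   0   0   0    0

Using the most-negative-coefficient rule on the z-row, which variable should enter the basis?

Negative z-row entries: p: -8, q: -5.
The most negative is -8 in column p, so p enters.

p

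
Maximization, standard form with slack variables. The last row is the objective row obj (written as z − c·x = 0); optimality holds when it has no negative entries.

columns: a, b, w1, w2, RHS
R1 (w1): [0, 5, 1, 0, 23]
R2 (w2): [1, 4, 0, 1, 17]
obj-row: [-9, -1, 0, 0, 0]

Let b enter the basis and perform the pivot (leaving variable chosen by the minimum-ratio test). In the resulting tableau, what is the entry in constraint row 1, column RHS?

Ratio test on column b — row 1: 23/5 = 23/5; row 2: 17/4 = 17/4. Minimum is 17/4 at row 2 (w2 leaves); pivot element 4.
Divide row 2 by 4; eliminate column b from the other rows.
Row 1 update in column RHS: 23 − 5·(17/4) = 7/4.

7/4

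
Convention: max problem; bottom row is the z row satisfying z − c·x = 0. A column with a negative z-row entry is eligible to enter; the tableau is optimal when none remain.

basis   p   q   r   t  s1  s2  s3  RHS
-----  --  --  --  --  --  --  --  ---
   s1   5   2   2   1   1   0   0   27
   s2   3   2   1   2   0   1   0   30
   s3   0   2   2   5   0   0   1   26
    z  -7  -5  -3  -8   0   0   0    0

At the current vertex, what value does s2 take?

s2 is basic (row 2); its value is the RHS of that row, 30.

30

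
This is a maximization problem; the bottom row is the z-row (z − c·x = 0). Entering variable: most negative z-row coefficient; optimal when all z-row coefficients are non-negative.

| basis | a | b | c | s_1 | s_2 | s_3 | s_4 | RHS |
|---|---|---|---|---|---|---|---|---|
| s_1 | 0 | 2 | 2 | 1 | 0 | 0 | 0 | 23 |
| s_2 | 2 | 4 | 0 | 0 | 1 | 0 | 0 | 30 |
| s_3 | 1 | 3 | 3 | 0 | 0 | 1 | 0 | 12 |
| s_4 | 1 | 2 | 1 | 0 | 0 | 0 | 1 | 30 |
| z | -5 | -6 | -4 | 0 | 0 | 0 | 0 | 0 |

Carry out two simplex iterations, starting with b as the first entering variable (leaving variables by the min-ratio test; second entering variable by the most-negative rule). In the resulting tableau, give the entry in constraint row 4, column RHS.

Ratio test on column b — row 1: 23/2 = 23/2; row 2: 30/4 = 15/2; row 3: 12/3 = 4; row 4: 30/2 = 15. Minimum is 4 at row 3 (s_3 leaves); pivot element 3.
Divide row 3 by 3; eliminate column b from the other rows.
Second iteration: most negative z-row entry is -3 in column a, so a enters.
Ratio test on column a — row 1: entry -2/3 ≤ 0; row 2: 14/(2/3) = 21; row 3: 4/(1/3) = 12; row 4: 22/(1/3) = 66. Minimum is 12 at row 3 (b leaves); pivot element 1/3.
Divide row 3 by 1/3; eliminate column a from the other rows.
After both pivots, the entry at constraint row 4, column RHS is 18.

18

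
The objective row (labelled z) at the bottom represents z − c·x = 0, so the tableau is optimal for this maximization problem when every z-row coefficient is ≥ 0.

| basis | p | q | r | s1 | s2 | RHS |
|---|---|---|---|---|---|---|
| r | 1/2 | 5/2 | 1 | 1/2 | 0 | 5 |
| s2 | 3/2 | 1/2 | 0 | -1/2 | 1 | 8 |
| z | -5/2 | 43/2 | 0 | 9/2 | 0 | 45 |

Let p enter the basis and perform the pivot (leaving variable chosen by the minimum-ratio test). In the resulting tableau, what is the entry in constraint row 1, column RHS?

7/3

Ratio test on column p — row 1: 5/(1/2) = 10; row 2: 8/(3/2) = 16/3. Minimum is 16/3 at row 2 (s2 leaves); pivot element 3/2.
Divide row 2 by 3/2; eliminate column p from the other rows.
Row 1 update in column RHS: 5 − (1/2)·(16/3) = 7/3.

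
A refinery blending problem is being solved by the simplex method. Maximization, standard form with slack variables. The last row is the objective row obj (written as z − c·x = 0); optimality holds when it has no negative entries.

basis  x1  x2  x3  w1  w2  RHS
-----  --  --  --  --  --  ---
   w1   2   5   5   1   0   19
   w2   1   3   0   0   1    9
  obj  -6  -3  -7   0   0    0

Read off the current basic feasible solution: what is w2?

9

w2 is basic (row 2); its value is the RHS of that row, 9.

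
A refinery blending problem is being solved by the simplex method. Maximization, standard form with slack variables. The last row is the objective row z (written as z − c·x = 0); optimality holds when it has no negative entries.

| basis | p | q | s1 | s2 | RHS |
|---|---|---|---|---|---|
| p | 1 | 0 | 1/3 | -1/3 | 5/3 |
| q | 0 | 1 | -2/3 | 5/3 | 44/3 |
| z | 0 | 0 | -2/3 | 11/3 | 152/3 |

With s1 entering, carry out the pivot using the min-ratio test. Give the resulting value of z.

54

Ratio test on column s1 — row 1: (5/3)/(1/3) = 5; row 2: entry -2/3 ≤ 0. Minimum is 5 at row 1 (p leaves); pivot element 1/3.
Pivot on row 1; the z-row RHS becomes 152/3 − (-2/3)·5 = 54.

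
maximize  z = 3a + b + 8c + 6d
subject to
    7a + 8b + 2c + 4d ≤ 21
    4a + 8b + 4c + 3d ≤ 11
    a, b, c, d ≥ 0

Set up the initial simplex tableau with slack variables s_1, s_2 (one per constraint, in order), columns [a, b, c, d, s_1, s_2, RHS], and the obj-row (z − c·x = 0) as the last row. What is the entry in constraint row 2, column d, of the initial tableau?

Constraint 2 has coefficient 3 on d.

3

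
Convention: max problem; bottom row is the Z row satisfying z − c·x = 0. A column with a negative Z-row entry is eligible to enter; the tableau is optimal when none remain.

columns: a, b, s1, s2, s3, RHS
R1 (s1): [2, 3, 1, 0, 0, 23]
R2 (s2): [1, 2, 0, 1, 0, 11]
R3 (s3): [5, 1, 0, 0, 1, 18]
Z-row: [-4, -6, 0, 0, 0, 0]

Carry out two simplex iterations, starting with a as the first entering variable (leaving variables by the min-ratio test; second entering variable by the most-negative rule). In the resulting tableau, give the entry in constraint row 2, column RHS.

37/9

Ratio test on column a — row 1: 23/2 = 23/2; row 2: 11/1 = 11; row 3: 18/5 = 18/5. Minimum is 18/5 at row 3 (s3 leaves); pivot element 5.
Divide row 3 by 5; eliminate column a from the other rows.
Second iteration: most negative Z-row entry is -26/5 in column b, so b enters.
Ratio test on column b — row 1: (79/5)/(13/5) = 79/13; row 2: (37/5)/(9/5) = 37/9; row 3: (18/5)/(1/5) = 18. Minimum is 37/9 at row 2 (s2 leaves); pivot element 9/5.
Divide row 2 by 9/5; eliminate column b from the other rows.
After both pivots, the entry at constraint row 2, column RHS is 37/9.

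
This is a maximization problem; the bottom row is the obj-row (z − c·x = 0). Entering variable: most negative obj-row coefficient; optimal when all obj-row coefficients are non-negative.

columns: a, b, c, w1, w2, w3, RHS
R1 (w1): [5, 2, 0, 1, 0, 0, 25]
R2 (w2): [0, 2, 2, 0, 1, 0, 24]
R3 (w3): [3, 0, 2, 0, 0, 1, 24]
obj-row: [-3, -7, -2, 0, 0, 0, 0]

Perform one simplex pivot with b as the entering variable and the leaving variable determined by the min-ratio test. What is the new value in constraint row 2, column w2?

1/2

Ratio test on column b — row 1: 25/2 = 25/2; row 2: 24/2 = 12; row 3: entry 0 ≤ 0. Minimum is 12 at row 2 (w2 leaves); pivot element 2.
Divide row 2 by 2; eliminate column b from the other rows.
In the new row 2, the w2 entry is the old entry divided by the pivot: 1/2 = 1/2.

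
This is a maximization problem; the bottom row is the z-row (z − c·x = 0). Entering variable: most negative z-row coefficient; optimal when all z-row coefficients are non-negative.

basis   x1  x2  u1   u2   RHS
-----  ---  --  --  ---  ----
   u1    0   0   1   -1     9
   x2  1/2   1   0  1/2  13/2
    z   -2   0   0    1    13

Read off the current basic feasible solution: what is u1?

9

u1 is basic (row 1); its value is the RHS of that row, 9.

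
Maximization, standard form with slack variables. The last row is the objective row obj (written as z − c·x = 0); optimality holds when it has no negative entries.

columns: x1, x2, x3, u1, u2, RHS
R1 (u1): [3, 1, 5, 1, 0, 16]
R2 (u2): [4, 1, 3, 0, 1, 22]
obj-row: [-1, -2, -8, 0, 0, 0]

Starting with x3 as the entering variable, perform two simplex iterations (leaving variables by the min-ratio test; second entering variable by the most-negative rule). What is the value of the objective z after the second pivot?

32

Ratio test on column x3 — row 1: 16/5 = 16/5; row 2: 22/3 = 22/3. Minimum is 16/5 at row 1 (u1 leaves); pivot element 5.
Pivot on row 1; the obj-row RHS becomes 0 − (-8)·(16/5) = 128/5.
Next entering variable (most negative obj-row entry -2/5): x2.
Ratio test on column x2 — row 1: (16/5)/(1/5) = 16; row 2: (62/5)/(2/5) = 31. Minimum is 16 at row 1 (x3 leaves); pivot element 1/5.
After the second pivot the obj-row RHS is 128/5 − (-2/5)·16 = 32.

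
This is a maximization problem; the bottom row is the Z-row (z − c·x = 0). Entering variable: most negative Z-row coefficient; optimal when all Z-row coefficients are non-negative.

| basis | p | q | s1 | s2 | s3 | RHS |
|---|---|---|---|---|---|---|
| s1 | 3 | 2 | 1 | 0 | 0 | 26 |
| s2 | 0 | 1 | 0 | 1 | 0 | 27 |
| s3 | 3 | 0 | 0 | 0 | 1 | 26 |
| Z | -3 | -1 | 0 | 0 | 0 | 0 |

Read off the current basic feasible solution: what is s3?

26

s3 is basic (row 3); its value is the RHS of that row, 26.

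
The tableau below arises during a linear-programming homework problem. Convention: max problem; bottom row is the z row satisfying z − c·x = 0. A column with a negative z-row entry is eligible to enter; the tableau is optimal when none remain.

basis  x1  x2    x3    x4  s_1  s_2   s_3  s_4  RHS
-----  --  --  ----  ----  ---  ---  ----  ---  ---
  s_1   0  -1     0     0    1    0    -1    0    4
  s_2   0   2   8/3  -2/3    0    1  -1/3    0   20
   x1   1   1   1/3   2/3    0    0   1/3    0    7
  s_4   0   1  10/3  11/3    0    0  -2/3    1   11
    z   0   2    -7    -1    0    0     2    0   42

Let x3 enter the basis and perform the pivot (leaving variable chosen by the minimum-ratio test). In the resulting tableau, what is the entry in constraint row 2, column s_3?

Ratio test on column x3 — row 1: entry 0 ≤ 0; row 2: 20/(8/3) = 15/2; row 3: 7/(1/3) = 21; row 4: 11/(10/3) = 33/10. Minimum is 33/10 at row 4 (s_4 leaves); pivot element 10/3.
Divide row 4 by 10/3; eliminate column x3 from the other rows.
Row 2 update in column s_3: -1/3 − (8/3)·(-1/5) = 1/5.

1/5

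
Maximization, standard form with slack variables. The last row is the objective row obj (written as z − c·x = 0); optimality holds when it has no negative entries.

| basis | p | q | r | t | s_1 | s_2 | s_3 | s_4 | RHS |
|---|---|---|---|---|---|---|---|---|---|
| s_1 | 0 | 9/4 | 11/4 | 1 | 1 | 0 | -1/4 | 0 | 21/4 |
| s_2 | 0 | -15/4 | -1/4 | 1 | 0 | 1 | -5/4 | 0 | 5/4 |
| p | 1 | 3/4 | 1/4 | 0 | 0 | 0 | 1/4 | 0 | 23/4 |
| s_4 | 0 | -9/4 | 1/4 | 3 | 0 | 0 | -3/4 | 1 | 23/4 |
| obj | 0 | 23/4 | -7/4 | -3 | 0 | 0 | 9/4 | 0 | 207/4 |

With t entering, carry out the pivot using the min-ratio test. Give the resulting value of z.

Ratio test on column t — row 1: (21/4)/1 = 21/4; row 2: (5/4)/1 = 5/4; row 3: entry 0 ≤ 0; row 4: (23/4)/3 = 23/12. Minimum is 5/4 at row 2 (s_2 leaves); pivot element 1.
Pivot on row 2; the obj-row RHS becomes 207/4 − (-3)·(5/4) = 111/2.

111/2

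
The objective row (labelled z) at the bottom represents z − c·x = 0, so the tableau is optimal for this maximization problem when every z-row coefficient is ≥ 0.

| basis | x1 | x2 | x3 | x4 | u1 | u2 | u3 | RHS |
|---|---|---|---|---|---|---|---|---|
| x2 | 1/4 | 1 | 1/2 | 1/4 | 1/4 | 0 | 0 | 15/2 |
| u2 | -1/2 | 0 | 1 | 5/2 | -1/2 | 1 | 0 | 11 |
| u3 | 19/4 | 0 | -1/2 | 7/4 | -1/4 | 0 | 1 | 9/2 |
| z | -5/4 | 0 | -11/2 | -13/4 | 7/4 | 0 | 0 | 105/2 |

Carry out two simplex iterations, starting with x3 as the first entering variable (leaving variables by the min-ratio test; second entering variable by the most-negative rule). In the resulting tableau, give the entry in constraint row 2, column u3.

1/9

Ratio test on column x3 — row 1: (15/2)/(1/2) = 15; row 2: 11/1 = 11; row 3: entry -1/2 ≤ 0. Minimum is 11 at row 2 (u2 leaves); pivot element 1.
Divide row 2 by 1; eliminate column x3 from the other rows.
Second iteration: most negative z-row entry is -4 in column x1, so x1 enters.
Ratio test on column x1 — row 1: 2/(1/2) = 4; row 2: entry -1/2 ≤ 0; row 3: 10/(9/2) = 20/9. Minimum is 20/9 at row 3 (u3 leaves); pivot element 9/2.
Divide row 3 by 9/2; eliminate column x1 from the other rows.
After both pivots, the entry at constraint row 2, column u3 is 1/9.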